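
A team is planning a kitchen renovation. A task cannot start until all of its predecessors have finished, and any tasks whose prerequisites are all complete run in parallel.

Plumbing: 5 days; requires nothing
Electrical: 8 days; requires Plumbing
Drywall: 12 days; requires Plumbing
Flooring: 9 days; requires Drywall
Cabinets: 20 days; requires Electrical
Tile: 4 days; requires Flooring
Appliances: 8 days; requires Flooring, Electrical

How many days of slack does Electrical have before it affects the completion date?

Plumbing→Drywall→Flooring→Appliances = 5+12+9+8 = 34 sets the makespan at 34 days.
The longest chain containing Electrical totals 33 days.
Slack of Electrical = 6 − 5 = 1 day.

1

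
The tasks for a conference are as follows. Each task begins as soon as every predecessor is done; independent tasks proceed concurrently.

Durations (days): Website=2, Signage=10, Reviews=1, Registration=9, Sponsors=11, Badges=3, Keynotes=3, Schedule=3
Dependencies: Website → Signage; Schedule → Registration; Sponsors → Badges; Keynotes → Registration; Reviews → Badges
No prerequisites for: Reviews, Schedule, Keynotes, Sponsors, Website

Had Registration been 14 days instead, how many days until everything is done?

17

Critical path before the change: Sponsors→Badges = 11+3 = 14 giving 14 days.
Registration has 2 days of float (longest path through it is 12).
New critical path: Schedule→Registration = 3+14 = 17 ⇒ 17 days.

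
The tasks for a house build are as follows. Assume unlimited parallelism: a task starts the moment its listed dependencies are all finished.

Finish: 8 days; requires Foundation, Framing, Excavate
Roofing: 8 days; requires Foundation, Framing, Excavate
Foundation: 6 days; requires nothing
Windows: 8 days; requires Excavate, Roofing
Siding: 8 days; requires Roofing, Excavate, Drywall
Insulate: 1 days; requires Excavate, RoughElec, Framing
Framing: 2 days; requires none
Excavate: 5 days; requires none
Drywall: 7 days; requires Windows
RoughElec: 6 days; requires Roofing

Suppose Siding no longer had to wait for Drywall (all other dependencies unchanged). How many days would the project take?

29

Original critical path: Foundation→Roofing→Windows→Drywall→Siding = 6+8+8+7+8 = 37 ⇒ 37 days.
Without Drywall→Siding, Siding's earliest start moves from 29 to 14.
The longest chain is now Foundation→Roofing→Windows→Drywall = 6+8+8+7 = 29, so the project takes 29 days.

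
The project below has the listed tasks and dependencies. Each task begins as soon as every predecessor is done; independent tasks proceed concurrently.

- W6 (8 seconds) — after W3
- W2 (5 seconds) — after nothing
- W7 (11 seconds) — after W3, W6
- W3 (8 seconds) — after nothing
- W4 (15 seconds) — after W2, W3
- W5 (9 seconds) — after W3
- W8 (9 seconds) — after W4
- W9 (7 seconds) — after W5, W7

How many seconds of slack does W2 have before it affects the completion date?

The longest chain is W3→W6→W7→W9 = 8+8+11+7 = 34; overall finish 34 seconds.
W2 finishes as early as 5 and must finish by 10.
So W2 can slip 10 − 5 = 5 seconds.

5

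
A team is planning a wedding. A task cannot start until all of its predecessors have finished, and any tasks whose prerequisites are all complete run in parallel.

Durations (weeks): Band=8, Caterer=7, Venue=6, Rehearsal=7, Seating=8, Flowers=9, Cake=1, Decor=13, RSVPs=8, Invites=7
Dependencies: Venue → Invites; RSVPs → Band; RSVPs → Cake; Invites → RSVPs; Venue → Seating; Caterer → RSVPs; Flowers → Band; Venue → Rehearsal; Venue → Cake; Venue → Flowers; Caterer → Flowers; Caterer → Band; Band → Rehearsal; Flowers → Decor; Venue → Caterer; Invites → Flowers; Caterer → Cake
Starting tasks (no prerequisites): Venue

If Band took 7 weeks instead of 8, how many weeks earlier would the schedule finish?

The binding path is Venue→Caterer→Flowers→Band→Rehearsal = 6+7+9+8+7 = 37; finish at 37 weeks.
Band lies on that path, so at 7 weeks the path becomes 36 weeks.
The critical path is still Venue→Caterer→Flowers→Band→Rehearsal; finish is now 36 weeks.
Change in finish: 36 − 37 = -1 weeks.

1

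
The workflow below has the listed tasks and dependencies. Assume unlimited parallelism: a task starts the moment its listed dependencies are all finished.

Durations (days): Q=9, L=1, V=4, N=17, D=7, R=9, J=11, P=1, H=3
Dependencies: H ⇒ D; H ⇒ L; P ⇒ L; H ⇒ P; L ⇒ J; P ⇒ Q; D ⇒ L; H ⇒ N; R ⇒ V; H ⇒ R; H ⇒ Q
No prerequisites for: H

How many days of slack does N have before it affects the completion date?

Critical path: H→D→L→J = 3+7+1+11 = 22, so the finish is 22 days.
The longest chain containing N totals 20 days.
Slack of N = 5 − 3 = 2 days.

2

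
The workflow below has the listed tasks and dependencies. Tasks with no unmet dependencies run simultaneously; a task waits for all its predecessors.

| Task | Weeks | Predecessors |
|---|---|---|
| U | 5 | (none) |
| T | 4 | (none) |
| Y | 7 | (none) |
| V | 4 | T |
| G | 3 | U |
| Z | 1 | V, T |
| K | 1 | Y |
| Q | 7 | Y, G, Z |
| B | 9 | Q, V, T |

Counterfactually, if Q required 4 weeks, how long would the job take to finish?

22

As given, the longest chain is T→V→Z→Q→B = 4+4+1+7+9 = 25, so the finish is 25 weeks.
Q is on the critical path; changing it to 4 makes that path 22 weeks.
The critical path is still T→V→Z→Q→B; finish is now 22 weeks.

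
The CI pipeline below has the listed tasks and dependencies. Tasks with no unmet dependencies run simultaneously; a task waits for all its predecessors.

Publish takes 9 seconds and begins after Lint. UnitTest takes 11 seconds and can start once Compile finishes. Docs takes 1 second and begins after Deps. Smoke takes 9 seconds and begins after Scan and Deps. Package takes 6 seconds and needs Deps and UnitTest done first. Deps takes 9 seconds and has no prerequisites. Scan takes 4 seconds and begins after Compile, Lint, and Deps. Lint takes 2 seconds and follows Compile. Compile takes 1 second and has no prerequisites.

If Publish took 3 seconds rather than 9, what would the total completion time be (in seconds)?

22

The binding path is Deps→Scan→Smoke = 9+4+9 = 22; finish at 22 seconds.
The longest path through Publish is only 12 seconds, so Publish has float 10.
The critical path is still Deps→Scan→Smoke; finish is now 22 seconds.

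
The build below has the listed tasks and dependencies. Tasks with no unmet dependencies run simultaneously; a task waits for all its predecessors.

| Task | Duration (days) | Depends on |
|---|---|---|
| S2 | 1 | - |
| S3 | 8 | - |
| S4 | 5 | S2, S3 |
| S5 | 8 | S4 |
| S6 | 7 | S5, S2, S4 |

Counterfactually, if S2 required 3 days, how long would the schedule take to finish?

28

Baseline: S3→S4→S5→S6 = 8+5+8+7 = 28 → 28 days.
The longest path through S2 is only 21 days, so S2 has float 7.
The critical path is still S3→S4→S5→S6; finish is now 28 days.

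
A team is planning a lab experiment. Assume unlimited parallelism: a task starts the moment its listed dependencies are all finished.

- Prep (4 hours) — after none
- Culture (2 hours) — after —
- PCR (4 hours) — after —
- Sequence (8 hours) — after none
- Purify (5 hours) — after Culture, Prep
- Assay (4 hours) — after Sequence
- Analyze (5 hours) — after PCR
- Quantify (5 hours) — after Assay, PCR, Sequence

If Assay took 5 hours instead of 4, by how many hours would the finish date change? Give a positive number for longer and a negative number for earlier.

The binding path is Sequence→Assay→Quantify = 8+4+5 = 17; finish at 17 hours.
Since Assay is critical, the +1 change carries straight to that chain (now 18 hours).
No other chain overtakes it, so the finish is 18 hours.
Change in finish: 18 − 17 = +1 hours.

1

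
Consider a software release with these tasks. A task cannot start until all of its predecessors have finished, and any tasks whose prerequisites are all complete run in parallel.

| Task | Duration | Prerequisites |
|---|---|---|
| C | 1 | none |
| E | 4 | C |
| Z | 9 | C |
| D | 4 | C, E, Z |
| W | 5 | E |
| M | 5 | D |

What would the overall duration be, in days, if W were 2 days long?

Critical path before the change: C→Z→D→M = 1+9+4+5 = 19 giving 19 days.
W has 9 days of float (longest path through it is 10).
No other chain overtakes it, so the finish is 19 days.

19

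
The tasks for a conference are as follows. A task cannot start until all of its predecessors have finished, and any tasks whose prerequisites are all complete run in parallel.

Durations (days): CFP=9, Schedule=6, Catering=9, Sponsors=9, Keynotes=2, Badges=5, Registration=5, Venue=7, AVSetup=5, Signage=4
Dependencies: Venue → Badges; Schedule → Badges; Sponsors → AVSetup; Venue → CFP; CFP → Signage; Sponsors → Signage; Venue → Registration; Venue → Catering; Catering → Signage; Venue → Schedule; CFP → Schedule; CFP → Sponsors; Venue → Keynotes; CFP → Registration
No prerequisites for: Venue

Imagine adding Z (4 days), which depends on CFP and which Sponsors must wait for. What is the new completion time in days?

Originally the conference takes 30 days.
With Z inserted, Sponsors now waits for max(CFP, Z).
New critical path: Venue→CFP→Z→Sponsors→AVSetup = 7+9+4+9+5 = 34 ⇒ 34 days.

34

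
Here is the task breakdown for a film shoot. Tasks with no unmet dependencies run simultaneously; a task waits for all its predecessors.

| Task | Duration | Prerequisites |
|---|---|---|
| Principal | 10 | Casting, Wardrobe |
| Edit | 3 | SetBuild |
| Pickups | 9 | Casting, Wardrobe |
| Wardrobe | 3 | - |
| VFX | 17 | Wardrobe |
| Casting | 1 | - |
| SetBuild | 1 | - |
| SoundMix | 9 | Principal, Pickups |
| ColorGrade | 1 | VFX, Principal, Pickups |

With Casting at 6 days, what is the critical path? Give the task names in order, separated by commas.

Casting, Principal, SoundMix

Actual critical path: Wardrobe→Principal→SoundMix = 3+10+9 = 22 ⇒ 22 days.
The longest path through Casting is only 20 days, so Casting has float 2.
The binding chain switches to Casting→Principal→SoundMix = 6+10+9 = 25; finish 25 days.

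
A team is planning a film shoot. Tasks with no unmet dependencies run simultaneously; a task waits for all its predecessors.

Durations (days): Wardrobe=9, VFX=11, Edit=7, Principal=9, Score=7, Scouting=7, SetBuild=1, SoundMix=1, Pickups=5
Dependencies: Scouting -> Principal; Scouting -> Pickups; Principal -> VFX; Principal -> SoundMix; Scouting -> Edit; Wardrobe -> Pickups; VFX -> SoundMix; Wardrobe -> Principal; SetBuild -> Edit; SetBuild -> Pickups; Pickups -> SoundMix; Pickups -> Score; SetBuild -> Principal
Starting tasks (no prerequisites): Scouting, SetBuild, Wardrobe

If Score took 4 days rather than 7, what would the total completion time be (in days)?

Actual critical path: Wardrobe→Principal→VFX→SoundMix = 9+9+11+1 = 30 ⇒ 30 days.
Score has 9 days of float (longest path through it is 21).
No other chain overtakes it, so the finish is 30 days.

30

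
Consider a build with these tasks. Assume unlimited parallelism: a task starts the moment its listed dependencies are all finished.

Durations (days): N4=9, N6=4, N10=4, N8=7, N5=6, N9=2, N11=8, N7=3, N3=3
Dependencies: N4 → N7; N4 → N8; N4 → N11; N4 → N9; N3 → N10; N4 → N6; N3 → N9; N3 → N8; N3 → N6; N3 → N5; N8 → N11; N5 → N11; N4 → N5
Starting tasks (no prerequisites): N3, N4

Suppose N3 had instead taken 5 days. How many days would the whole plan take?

Baseline: N4→N8→N11 = 9+7+8 = 24 → 24 days.
N3 is off the critical path — its longest chain is 18 days, giving 6 of slack.
The critical path is still N4→N8→N11; finish is now 24 days.

24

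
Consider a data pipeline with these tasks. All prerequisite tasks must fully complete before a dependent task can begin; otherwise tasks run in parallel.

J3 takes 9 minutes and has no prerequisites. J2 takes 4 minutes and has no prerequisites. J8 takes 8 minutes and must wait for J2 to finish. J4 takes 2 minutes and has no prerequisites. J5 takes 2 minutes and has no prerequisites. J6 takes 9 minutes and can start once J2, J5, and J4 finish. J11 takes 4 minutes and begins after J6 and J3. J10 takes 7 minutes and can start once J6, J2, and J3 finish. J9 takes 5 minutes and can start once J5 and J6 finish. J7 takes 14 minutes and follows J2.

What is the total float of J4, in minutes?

Critical path: J2→J6→J10 = 4+9+7 = 20, so the finish is 20 minutes.
Longest path through J4: 18 minutes (earliest finish 2, latest finish 4).
Float = 20 − 18 = 2.

2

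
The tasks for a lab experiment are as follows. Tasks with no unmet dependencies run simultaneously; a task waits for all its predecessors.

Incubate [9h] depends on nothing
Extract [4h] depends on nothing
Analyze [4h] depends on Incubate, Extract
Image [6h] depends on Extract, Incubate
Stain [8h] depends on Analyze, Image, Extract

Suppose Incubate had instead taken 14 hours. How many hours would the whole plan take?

28

Baseline: Incubate→Image→Stain = 9+6+8 = 23 → 23 hours.
Incubate lies on that path, so at 14 hours the path becomes 28 hours.
That remains the longest chain; total 28 hours.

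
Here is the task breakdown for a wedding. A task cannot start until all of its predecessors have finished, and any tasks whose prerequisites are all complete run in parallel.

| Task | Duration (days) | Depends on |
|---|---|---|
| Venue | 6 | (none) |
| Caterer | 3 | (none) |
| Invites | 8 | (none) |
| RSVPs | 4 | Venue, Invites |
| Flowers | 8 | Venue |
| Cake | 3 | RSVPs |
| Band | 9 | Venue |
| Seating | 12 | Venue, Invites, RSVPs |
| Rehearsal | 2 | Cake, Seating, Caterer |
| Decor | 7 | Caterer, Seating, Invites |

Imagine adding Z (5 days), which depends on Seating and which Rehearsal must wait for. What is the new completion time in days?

Originally the project takes 31 days.
With Z inserted, Rehearsal now waits for max(Cake, Seating, Caterer, Z).
New critical path: Invites→RSVPs→Seating→Z→Rehearsal = 8+4+12+5+2 = 31 ⇒ 31 days.

31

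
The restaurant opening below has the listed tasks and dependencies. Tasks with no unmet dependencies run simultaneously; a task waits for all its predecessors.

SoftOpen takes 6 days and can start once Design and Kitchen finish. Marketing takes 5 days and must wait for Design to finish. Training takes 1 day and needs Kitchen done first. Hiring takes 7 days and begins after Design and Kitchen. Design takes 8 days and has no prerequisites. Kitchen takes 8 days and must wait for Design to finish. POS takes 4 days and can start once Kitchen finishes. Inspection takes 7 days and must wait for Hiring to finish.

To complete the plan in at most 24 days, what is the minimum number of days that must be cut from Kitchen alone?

Current finish: 30 days; target: 24.
Kitchen is on every critical path, so each day cut from Kitchen cuts the finish by one (this holds down to a finish of 23).
Need 30 − 24 = 6 days off Kitchen → Kitchen becomes 2 days, finish becomes 24.

6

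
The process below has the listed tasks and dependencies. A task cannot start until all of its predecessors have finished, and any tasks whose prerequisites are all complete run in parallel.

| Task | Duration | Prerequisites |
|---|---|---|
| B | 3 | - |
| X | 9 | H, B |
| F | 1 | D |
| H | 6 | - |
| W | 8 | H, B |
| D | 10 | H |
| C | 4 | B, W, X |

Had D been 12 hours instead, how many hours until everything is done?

19

Critical path before the change: H→X→C = 6+9+4 = 19 giving 19 hours.
The longest path through D is only 17 hours, so D has float 2.
No other chain overtakes it, so the finish is 19 hours.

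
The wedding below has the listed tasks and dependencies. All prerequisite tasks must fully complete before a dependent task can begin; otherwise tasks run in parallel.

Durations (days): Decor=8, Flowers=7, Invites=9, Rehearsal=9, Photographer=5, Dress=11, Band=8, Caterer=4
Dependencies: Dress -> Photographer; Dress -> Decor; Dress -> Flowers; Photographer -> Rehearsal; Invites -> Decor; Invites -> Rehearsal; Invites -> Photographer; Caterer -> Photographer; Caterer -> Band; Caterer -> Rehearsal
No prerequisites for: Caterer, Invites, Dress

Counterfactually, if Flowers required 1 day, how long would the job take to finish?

25

The binding path is Dress→Photographer→Rehearsal = 11+5+9 = 25; finish at 25 days.
The longest path through Flowers is only 18 days, so Flowers has float 7.
No other chain overtakes it, so the finish is 25 days.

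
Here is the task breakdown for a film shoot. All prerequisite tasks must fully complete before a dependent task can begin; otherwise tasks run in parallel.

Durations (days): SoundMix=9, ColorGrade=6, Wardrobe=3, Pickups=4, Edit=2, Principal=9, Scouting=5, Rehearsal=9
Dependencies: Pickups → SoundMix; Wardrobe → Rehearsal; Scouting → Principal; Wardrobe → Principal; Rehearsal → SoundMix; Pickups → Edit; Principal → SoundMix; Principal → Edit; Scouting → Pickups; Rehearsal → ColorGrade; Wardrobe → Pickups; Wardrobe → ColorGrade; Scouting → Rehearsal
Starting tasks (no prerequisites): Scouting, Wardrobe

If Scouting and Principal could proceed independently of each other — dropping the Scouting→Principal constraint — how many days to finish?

23

Before: longest chain Scouting→Rehearsal→SoundMix = 5+9+9 = 23, finish 23.
Without Scouting→Principal, Principal's earliest start moves from 5 to 3.
The longest chain is now Scouting→Rehearsal→SoundMix = 5+9+9 = 23, so the job takes 23 days.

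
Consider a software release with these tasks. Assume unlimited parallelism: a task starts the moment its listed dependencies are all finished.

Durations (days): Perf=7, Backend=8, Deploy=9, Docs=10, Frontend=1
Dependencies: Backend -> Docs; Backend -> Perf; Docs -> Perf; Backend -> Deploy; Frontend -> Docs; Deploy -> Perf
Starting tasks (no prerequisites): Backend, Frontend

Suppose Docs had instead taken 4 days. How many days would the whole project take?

24

The binding path is Backend→Docs→Perf = 8+10+7 = 25; finish at 25 days.
Since Docs is critical, the -6 change carries straight to that chain (now 19 days).
New critical path: Backend→Deploy→Perf = 8+9+7 = 24 ⇒ 24 days.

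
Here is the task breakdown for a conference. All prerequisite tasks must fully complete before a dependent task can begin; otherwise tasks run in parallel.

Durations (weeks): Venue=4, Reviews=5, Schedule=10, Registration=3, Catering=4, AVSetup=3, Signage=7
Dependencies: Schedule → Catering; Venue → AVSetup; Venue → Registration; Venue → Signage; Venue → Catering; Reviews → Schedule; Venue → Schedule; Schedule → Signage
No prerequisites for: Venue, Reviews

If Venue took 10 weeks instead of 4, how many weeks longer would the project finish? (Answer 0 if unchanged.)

The binding path is Reviews→Schedule→Signage = 5+10+7 = 22; finish at 22 weeks.
The longest path through Venue is only 21 weeks, so Venue has float 1.
The binding chain switches to Venue→Schedule→Signage = 10+10+7 = 27; finish 27 weeks.
Change in finish: 27 − 22 = +5 weeks.

5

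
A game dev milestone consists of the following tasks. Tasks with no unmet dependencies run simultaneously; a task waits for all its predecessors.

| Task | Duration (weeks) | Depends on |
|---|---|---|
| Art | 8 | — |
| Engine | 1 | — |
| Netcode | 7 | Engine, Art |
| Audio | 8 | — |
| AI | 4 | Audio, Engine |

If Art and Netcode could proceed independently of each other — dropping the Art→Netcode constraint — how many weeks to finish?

Before: longest chain Art→Netcode = 8+7 = 15, finish 15.
Without Art→Netcode, Netcode's earliest start moves from 8 to 1.
After: Audio→AI = 8+4 = 12 → 12 weeks.

12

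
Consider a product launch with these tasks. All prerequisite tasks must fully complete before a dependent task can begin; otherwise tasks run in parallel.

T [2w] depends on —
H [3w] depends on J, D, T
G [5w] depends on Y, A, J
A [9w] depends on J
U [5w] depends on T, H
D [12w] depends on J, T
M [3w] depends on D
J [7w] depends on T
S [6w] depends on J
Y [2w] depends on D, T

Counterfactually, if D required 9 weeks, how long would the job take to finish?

Actual critical path: T→J→D→H→U = 2+7+12+3+5 = 29 ⇒ 29 weeks.
D lies on that path, so at 9 weeks the path becomes 26 weeks.
No other chain overtakes it, so the finish is 26 weeks.

26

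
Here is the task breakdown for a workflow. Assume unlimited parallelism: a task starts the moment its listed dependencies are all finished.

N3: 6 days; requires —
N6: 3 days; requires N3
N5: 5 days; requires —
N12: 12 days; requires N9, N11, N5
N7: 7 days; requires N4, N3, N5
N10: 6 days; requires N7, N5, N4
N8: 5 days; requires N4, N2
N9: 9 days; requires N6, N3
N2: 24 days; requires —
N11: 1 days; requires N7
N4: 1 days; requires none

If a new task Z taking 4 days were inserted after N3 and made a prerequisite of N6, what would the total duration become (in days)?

Originally the schedule takes 30 days.
With Z inserted, N6 now waits for max(N3, Z).
New critical path: N3→Z→N6→N9→N12 = 6+4+3+9+12 = 34 ⇒ 34 days.

34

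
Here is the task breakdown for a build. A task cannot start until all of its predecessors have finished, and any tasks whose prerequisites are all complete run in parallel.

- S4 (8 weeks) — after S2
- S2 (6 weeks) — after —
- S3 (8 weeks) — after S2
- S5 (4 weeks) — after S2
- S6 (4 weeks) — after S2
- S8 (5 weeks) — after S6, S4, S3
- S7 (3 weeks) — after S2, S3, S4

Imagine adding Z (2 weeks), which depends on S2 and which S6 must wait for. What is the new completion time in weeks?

Originally the schedule takes 19 weeks.
With Z inserted, S6 now waits for max(S2, Z).
New critical path: S2→S3→S8 = 6+8+5 = 19 ⇒ 19 weeks.

19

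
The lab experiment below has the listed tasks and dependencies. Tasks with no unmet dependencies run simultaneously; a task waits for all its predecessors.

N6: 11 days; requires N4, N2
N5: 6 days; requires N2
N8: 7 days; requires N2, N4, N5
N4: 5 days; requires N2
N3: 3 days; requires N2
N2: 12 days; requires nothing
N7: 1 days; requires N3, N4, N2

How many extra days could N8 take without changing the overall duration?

3

N2→N4→N6 = 12+5+11 = 28 sets the makespan at 28 days.
The longest chain containing N8 totals 25 days.
So N8 can slip 28 − 25 = 3 days.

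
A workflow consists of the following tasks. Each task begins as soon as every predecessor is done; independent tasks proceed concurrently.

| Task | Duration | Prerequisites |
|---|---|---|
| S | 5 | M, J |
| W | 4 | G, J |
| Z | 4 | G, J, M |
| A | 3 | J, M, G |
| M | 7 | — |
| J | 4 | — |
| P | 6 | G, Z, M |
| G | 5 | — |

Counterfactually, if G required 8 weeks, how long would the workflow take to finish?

18

Baseline: M→Z→P = 7+4+6 = 17 → 17 weeks.
G is off the critical path — its longest chain is 15 weeks, giving 2 of slack.
Now G→Z→P = 8+4+6 = 18 is longest, so the finish becomes 18 weeks.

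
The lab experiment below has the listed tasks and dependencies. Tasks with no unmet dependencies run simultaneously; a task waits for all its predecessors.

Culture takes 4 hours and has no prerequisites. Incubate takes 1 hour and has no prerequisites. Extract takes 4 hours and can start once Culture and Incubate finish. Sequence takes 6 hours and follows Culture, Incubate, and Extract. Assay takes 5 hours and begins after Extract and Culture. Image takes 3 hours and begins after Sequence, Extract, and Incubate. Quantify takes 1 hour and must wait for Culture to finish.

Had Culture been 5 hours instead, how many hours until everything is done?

18

Baseline: Culture→Extract→Sequence→Image = 4+4+6+3 = 17 → 17 hours.
Culture is on the critical path; changing it to 5 makes that path 18 hours.
The critical path is still Culture→Extract→Sequence→Image; finish is now 18 hours.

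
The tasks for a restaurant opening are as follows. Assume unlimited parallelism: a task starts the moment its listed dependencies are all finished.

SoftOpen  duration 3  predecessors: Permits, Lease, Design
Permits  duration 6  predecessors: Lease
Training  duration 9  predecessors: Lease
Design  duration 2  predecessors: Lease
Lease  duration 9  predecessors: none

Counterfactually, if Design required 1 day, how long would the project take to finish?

Critical path before the change: Lease→Permits→SoftOpen = 9+6+3 = 18 giving 18 days.
Design is off the critical path — its longest chain is 14 days, giving 4 of slack.
No other chain overtakes it, so the finish is 18 days.

18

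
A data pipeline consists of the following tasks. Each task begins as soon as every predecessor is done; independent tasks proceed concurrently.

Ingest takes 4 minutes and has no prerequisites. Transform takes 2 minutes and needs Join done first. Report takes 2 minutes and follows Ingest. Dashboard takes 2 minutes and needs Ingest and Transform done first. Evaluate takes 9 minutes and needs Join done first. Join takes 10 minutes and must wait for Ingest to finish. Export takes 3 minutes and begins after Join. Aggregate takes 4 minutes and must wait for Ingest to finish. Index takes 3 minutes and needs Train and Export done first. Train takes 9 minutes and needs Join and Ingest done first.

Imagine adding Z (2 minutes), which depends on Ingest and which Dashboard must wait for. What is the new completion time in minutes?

Originally the project takes 26 minutes.
With Z inserted, Dashboard now waits for max(Ingest, Transform, Z).
New critical path: Ingest→Join→Train→Index = 4+10+9+3 = 26 ⇒ 26 minutes.

26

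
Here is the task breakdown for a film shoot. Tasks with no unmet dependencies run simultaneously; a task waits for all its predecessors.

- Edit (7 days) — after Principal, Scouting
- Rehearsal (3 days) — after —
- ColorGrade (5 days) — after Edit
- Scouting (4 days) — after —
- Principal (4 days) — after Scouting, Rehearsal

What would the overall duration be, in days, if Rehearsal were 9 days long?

25

The binding path is Scouting→Principal→Edit→ColorGrade = 4+4+7+5 = 20; finish at 20 days.
Rehearsal is off the critical path — its longest chain is 19 days, giving 1 of slack.
The binding chain switches to Rehearsal→Principal→Edit→ColorGrade = 9+4+7+5 = 25; finish 25 days.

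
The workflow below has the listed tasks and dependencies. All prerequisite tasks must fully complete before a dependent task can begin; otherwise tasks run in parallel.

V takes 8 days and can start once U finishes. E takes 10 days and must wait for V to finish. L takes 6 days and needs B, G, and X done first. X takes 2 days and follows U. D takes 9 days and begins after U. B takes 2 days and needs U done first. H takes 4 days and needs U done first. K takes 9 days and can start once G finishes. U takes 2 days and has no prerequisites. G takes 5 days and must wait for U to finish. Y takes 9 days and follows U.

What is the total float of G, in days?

The longest chain is U→V→E = 2+8+10 = 20; overall finish 20 days.
Longest path through G: 16 days (earliest finish 7, latest finish 11).
Float = 20 − 16 = 4.

4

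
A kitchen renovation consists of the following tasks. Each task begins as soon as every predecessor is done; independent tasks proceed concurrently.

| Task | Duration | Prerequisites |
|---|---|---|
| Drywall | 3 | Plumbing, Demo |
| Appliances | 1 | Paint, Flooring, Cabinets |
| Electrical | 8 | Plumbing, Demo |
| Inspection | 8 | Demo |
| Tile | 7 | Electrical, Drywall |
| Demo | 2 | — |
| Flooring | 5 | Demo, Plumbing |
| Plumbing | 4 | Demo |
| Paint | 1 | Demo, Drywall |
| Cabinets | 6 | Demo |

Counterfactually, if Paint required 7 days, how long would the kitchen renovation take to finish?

21

Actual critical path: Demo→Plumbing→Electrical→Tile = 2+4+8+7 = 21 ⇒ 21 days.
Paint has 10 days of float (longest path through it is 11).
That remains the longest chain; total 21 days.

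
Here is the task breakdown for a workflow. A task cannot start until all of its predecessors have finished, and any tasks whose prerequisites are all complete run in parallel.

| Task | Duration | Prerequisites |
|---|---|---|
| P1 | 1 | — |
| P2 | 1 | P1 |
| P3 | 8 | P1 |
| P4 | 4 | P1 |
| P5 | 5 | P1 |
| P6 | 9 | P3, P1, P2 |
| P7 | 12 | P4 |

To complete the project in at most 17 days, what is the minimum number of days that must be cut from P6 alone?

Current finish: 18 days; target: 17.
P6 is on every critical path, so each day cut from P6 cuts the finish by one (this holds down to a finish of 17).
Need 18 − 17 = 1 day off P6 → P6 becomes 8 days, finish becomes 17.

1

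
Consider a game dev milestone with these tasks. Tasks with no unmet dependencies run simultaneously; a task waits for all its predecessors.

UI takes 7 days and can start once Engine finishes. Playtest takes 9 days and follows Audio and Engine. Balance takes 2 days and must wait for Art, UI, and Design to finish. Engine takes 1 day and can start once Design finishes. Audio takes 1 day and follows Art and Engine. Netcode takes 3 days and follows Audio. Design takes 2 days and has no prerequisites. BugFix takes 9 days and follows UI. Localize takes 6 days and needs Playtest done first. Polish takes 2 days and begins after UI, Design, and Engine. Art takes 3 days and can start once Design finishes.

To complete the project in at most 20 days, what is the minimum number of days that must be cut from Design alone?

1

Current finish: 21 days; target: 20.
Design is on every critical path, so each day cut from Design cuts the finish by one (this holds down to a finish of 20).
Need 21 − 20 = 1 day off Design → Design becomes 1 day, finish becomes 20.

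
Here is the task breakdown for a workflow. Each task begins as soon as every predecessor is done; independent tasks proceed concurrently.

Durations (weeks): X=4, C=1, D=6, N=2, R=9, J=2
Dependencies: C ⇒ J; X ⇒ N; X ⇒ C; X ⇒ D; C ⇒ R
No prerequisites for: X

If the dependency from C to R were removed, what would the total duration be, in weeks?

10

Before: longest chain X→C→R = 4+1+9 = 14, finish 14.
Without C→R, R's earliest start moves from 5 to 0.
New critical path: X→D = 4+6 = 10 ⇒ 10 weeks.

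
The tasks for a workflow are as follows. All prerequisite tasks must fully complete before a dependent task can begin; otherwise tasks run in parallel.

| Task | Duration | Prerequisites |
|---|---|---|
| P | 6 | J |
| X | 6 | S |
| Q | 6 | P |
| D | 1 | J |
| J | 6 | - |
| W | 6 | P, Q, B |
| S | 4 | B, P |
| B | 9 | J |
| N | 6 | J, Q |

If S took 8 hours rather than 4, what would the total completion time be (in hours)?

The binding path is J→B→S→X = 6+9+4+6 = 25; finish at 25 hours.
S lies on that path, so at 8 hours the path becomes 29 hours.
The critical path is still J→B→S→X; finish is now 29 hours.

29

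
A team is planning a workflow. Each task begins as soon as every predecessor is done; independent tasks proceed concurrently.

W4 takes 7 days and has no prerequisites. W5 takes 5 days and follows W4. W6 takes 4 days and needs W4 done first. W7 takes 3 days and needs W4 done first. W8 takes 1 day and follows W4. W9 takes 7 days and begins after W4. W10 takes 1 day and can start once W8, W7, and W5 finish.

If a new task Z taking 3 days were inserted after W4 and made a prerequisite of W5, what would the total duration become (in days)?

16

Originally the workflow takes 14 days.
With Z inserted, W5 now waits for max(W4, Z).
New critical path: W4→Z→W5→W10 = 7+3+5+1 = 16 ⇒ 16 days.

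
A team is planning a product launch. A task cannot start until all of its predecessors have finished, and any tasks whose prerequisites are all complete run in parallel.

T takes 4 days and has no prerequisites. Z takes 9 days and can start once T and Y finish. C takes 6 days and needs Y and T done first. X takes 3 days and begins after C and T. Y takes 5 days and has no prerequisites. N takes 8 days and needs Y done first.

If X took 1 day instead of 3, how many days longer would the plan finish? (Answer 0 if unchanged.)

0

The binding path is Y→C→X = 5+6+3 = 14; finish at 14 days.
Since X is critical, the -2 change carries straight to that chain (now 12 days).
The binding chain switches to Y→Z = 5+9 = 14; finish 14 days.
Change in finish: 14 − 14 = +0 days.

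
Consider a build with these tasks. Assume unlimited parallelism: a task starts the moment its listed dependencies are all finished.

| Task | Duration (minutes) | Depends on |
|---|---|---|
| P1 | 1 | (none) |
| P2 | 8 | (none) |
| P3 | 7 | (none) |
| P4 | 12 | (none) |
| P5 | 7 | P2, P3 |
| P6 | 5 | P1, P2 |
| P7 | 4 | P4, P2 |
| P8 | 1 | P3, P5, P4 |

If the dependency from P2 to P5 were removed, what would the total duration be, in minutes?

Before: longest chain P2→P5→P8 = 8+7+1 = 16, finish 16.
Without P2→P5, P5's earliest start moves from 8 to 7.
The longest chain is now P4→P7 = 12+4 = 16, so the project takes 16 minutes.

16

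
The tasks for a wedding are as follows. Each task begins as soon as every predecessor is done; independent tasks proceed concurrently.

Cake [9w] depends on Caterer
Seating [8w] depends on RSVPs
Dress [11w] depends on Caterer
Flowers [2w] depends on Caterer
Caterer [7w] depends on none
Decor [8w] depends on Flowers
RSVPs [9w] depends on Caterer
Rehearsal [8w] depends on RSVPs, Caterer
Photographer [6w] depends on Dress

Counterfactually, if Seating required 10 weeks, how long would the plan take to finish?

26

Actual critical path: Caterer→RSVPs→Seating = 7+9+8 = 24 ⇒ 24 weeks.
Since Seating is critical, the +2 change carries straight to that chain (now 26 weeks).
The critical path is still Caterer→RSVPs→Seating; finish is now 26 weeks.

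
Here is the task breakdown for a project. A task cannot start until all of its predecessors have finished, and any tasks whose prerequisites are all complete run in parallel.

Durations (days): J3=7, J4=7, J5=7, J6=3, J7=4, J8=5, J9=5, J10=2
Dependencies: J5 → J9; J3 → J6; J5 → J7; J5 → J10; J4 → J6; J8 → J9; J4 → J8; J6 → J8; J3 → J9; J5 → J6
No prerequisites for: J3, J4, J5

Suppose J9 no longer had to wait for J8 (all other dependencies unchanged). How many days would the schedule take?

15

With the dependency in place, J3→J6→J8→J9 = 7+3+5+5 = 20 sets the finish at 20 days.
Without J8→J9, J9's earliest start moves from 15 to 7.
New critical path: J3→J6→J8 = 7+3+5 = 15 ⇒ 15 days.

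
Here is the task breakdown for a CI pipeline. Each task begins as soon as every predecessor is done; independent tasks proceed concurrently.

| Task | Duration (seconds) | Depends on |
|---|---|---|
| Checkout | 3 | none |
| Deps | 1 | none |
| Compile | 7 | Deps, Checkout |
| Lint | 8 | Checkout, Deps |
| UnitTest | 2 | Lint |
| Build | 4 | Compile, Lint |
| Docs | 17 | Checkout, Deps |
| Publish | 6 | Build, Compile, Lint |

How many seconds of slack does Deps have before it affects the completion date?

Critical path: Checkout→Lint→Build→Publish = 3+8+4+6 = 21, so the finish is 21 seconds.
Deps finishes as early as 1 and must finish by 3.
Slack of Deps = 2 − 0 = 2 seconds.

2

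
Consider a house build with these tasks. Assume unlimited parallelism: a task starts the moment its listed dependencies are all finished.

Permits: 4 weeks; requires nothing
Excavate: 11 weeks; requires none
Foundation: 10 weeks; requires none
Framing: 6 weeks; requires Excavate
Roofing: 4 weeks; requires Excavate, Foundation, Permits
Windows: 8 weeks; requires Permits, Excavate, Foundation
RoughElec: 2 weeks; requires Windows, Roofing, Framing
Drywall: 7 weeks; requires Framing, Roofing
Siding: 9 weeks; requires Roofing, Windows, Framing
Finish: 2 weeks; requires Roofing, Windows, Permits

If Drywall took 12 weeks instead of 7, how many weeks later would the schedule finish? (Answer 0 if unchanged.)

As given, the longest chain is Excavate→Windows→Siding = 11+8+9 = 28, so the finish is 28 weeks.
Drywall has 4 weeks of float (longest path through it is 24).
New critical path: Excavate→Framing→Drywall = 11+6+12 = 29 ⇒ 29 weeks.
Change in finish: 29 − 28 = +1 weeks.

1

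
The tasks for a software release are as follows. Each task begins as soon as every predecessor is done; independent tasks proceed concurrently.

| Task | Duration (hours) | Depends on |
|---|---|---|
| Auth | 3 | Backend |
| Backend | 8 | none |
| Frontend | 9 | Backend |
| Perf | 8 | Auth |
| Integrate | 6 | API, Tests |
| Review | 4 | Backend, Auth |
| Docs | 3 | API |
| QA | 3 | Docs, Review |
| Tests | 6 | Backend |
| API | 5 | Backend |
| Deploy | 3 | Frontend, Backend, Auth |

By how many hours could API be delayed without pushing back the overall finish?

1

Critical path: Backend→Frontend→Deploy = 8+9+3 = 20, so the finish is 20 hours.
API finishes as early as 13 and must finish by 14.
Float = 20 − 19 = 1.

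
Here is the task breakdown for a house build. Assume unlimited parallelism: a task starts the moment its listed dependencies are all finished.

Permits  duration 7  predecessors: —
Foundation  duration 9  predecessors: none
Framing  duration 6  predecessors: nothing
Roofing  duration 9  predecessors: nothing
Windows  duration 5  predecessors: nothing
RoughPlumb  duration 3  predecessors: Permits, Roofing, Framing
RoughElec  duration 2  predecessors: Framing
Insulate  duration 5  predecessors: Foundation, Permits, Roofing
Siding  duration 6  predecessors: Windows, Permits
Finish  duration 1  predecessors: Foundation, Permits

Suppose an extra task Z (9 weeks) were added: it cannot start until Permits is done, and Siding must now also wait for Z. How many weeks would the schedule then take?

Originally the schedule takes 14 weeks.
With Z inserted, Siding now waits for max(Windows, Permits, Z).
New critical path: Permits→Z→Siding = 7+9+6 = 22 ⇒ 22 weeks.

22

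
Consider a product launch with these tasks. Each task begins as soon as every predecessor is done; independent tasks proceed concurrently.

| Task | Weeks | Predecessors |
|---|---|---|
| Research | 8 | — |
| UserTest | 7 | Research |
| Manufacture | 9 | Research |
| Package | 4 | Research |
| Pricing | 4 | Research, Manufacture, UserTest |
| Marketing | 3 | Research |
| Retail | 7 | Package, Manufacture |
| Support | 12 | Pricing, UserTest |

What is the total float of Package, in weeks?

Research→Manufacture→Pricing→Support = 8+9+4+12 = 33 sets the makespan at 33 weeks.
Longest path through Package: 19 weeks (earliest finish 12, latest finish 26).
Slack of Package = 22 − 8 = 14 weeks.

14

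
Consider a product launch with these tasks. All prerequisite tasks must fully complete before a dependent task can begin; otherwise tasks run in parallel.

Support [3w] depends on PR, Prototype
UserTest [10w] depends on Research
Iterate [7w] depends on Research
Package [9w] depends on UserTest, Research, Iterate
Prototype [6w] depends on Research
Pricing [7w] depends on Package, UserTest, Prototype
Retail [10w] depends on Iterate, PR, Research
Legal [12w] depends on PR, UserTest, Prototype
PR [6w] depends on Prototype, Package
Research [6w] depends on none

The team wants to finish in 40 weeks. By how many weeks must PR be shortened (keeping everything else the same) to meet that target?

3

Current finish: 43 weeks; target: 40.
PR is on every critical path, so each week cut from PR cuts the finish by one (this holds down to a finish of 38).
Need 43 − 40 = 3 weeks off PR → PR becomes 3 weeks, finish becomes 40.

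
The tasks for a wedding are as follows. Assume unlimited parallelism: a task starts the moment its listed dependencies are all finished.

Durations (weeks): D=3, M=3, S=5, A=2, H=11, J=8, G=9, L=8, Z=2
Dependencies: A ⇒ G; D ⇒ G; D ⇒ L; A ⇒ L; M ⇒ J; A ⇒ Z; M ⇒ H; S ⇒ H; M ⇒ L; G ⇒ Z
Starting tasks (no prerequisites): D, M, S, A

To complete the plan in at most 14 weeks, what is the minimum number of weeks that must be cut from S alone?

Current finish: 16 weeks; target: 14.
S is on every critical path, so each week cut from S cuts the finish by one (this holds down to a finish of 14).
Need 16 − 14 = 2 weeks off S → S becomes 3 weeks, finish becomes 14.

2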